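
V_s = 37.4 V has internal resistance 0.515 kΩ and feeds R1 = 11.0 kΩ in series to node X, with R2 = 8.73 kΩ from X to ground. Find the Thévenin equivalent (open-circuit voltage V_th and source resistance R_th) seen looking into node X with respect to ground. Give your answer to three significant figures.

V_th ≈ 16.1 V, R_th ≈ 4.97 kΩ

R1' = 0.515 + 11.0 = 11.52 kΩ (source resistance + R1).
With X open, the divider is unloaded: V_th = 37.4 × 8.73/20.25 = 16.13 V.
With V_s suppressed (replaced by a short), R_th = R1' ‖ R2 = (11.52 × 8.73)/(11.52 + 8.73) = 4.965 kΩ.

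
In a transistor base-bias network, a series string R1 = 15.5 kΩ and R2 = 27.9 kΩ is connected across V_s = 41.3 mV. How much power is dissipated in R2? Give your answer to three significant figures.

P ≈ 25.3 nW

Series current I = V_s/ΣR = 41.3/43.40 = 0.9516 µA.
P = I²R = 0.9056 × 27.9 = 25.27 nW.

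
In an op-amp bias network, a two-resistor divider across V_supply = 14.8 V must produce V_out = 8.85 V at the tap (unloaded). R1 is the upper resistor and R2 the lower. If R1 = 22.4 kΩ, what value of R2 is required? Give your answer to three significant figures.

V_out/V_supply = R2/(R1+R2) = 0.5980.
R2 = R1 · 0.5980/(1 − 0.5980) = 33.32 kΩ.

R2 ≈ 33.3 kΩ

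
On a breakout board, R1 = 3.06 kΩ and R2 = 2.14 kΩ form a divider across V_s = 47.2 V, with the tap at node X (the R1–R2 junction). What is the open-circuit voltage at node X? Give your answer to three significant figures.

With X open, the divider is unloaded: V_th = 47.2 × 2.14/5.200 = 19.42 V.

V_th ≈ 19.4 V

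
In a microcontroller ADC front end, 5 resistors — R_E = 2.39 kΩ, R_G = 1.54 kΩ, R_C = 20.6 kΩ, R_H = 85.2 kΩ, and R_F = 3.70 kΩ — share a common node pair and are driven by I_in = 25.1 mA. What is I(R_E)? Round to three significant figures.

I ≈ 7.51 mA

ΣG = 1/2.39 + 1/1.54 + 1/20.6 + 1/85.2 + 1/3.70 = 1.398.
R_E takes the fraction G_k/ΣG = 0.4184/1.398 = 0.2992, so I = 25.1 × 0.2992 = 7.511 mA.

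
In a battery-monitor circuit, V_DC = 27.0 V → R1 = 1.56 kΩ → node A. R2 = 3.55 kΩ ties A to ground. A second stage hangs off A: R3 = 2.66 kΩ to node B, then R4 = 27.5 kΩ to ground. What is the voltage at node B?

Looking into the second stage from A: R3 + R4 = 30.16 kΩ appears in parallel with R2.
R2 ‖ (R3+R4) = 3.176 kΩ.
First divider: V_A = V_DC · 3.176/(1.56 + 3.176) = 18.11 V.
Stage 2 is unloaded, so V_B = V_A · R4/(R3+R4) = 18.11 × 27.5/30.16 = 16.51 V.

V_B ≈ 16.5 V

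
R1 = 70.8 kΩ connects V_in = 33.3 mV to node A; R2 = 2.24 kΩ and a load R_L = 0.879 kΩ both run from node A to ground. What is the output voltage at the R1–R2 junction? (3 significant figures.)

R2 ‖ R_L = (2.24 × 0.879)/(2.24 + 0.879) = 0.6313 kΩ.
Then V_out = V_in · R2'/(R1 + R2') = 33.3 × 0.6313/71.43 = 0.2943 mV.

V_out ≈ 0.294 mV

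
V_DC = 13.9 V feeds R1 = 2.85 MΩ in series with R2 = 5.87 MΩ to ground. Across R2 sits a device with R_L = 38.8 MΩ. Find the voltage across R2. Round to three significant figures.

R2 ‖ R_L = (5.87 × 38.8)/(5.87 + 38.8) = 5.099 MΩ.
Voltage divider with the loaded lower leg: V_out = 13.9 × 5.099/(2.85 + 5.099) = 13.9 × 0.6414 = 8.916 V.
(Unloaded it would be 9.36 V; the load pulls it down.)

V_out ≈ 8.92 V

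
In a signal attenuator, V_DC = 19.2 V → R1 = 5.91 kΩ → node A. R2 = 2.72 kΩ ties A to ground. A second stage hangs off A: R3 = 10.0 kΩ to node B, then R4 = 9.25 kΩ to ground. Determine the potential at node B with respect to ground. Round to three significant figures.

Looking into the second stage from A: R3 + R4 = 19.25 kΩ appears in parallel with R2.
Effective lower resistance at A: R2 ‖ 19.25 = 2.383 kΩ.
So V_A = 19.2 × 0.2874 = 5.518 V.
Then the unloaded second divider: V_B = V_A × R4/(R3+R4) = 5.518 × 0.4805 = 2.651 V.

V_B ≈ 2.65 V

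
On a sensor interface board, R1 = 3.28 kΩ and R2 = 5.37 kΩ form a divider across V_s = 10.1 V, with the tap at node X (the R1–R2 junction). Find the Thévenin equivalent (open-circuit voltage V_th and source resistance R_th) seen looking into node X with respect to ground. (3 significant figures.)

V_th ≈ 6.27 V, R_th ≈ 2.04 kΩ

Open-circuit (no load on X): V_th = V_s · R2/(R1 + R2) = 10.1 × 5.37/(3.280 + 5.37) = 6.270 V.
Looking into X with the source shorted: R_th = R1·R2/(R1+R2) = 3.280 × 5.37/8.650 = 2.036 kΩ.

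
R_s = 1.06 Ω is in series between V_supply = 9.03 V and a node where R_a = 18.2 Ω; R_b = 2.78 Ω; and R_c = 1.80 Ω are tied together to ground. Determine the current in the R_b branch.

I ≈ 1.60 A

Combine the parallel branches: R_p = (1/18.2 + 1/2.78 + 1/1.80)⁻¹ = 1.031 Ω.
V_A by voltage divider: V_A = 9.03 × 1.031/(1.06 + 1.031) = 4.452 V.
Branch current I = V_A/R_b = 4.452/2.78 = 1.601 A.
(Equivalently: I_total = 4.319 A, then current-divider fraction G_k/ΣG = 0.3708.)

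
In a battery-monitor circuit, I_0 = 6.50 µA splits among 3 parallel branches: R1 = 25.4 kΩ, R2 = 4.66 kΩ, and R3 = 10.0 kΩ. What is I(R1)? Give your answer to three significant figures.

Conductances: ΣG = 1/25.4 + 1/4.66 + 1/10.0 = 0.3540 (1/kΩ).
R1 takes the fraction G_k/ΣG = 0.03937/0.3540 = 0.1112, so I = 6.50 × 0.1112 = 0.7230 µA.

I ≈ 0.723 µA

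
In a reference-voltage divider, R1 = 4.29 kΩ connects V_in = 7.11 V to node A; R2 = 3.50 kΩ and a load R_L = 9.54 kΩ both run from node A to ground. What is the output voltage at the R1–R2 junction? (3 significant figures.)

R2 ‖ R_L = (3.50 × 9.54)/(3.50 + 9.54) = 2.561 kΩ.
Voltage divider with the loaded lower leg: V_out = 7.11 × 2.561/(4.29 + 2.561) = 7.11 × 0.3738 = 2.658 V.
(Unloaded it would be 3.19 V; the load pulls it down.)

V_out ≈ 2.66 V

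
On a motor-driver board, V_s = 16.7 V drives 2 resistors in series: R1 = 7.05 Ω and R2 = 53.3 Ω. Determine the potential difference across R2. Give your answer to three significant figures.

Total series resistance ΣR = 7.05 + 53.3 = 60.35 Ω.
V = V_s · R/ΣR = 16.7 × 0.8832 = 14.75 V.

V ≈ 14.7 V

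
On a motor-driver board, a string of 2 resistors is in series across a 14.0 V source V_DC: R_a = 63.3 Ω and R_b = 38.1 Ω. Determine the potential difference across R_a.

ΣR = 63.3 + 38.1 = 101.4 Ω.
V = V_DC · R/ΣR = 14.0 × 0.6243 = 8.740 V.

V ≈ 8.74 V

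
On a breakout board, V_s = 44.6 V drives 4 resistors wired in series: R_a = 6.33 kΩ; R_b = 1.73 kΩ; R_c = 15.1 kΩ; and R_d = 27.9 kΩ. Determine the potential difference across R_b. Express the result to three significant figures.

Total series resistance ΣR = 6.33 + 1.73 + 15.1 + 27.9 = 51.06 kΩ.
V = V_s · R/ΣR = 44.6 × 0.03388 = 1.511 V.

V ≈ 1.51 V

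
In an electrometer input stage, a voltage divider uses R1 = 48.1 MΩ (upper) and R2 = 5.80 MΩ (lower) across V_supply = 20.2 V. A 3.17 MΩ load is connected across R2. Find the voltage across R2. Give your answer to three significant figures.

V_out ≈ 0.826 V

R2 ‖ R_L = (5.80 × 3.17)/(5.80 + 3.17) = 2.050 MΩ.
Voltage divider with the loaded lower leg: V_out = 20.2 × 2.050/(48.1 + 2.050) = 20.2 × 0.04087 = 0.8256 V.
(Unloaded it would be 2.17 V; the load pulls it down.)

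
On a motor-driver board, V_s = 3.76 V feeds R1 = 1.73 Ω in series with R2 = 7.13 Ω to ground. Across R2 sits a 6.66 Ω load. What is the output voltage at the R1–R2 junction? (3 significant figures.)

R2 ‖ R_L = (7.13 × 6.66)/(7.13 + 6.66) = 3.443 Ω.
Voltage divider with the loaded lower leg: V_out = 3.76 × 3.443/(1.73 + 3.443) = 3.76 × 0.6656 = 2.503 V.
(Unloaded it would be 3.03 V; the load pulls it down.)

V_out ≈ 2.50 V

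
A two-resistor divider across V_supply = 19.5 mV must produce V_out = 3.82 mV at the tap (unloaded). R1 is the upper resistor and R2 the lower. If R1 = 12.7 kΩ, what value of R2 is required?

R2 ≈ 3.09 kΩ

V_out/V_supply = R2/(R1+R2) = 0.1959.
R2 = R1 · 0.1959/(1 − 0.1959) = 3.094 kΩ.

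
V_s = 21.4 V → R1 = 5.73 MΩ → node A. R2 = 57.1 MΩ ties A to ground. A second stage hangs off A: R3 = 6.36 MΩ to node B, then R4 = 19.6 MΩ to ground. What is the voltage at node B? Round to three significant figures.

Node A sees R2 in parallel with the series input of stage 2, R3 + R4 = 25.96 MΩ.
Effective lower resistance at A: R2 ‖ 25.96 = 17.85 MΩ.
So V_A = 21.4 × 0.7570 = 16.20 V.
Then the unloaded second divider: V_B = V_A × R4/(R3+R4) = 16.20 × 0.7550 = 12.23 V.

V_B ≈ 12.2 V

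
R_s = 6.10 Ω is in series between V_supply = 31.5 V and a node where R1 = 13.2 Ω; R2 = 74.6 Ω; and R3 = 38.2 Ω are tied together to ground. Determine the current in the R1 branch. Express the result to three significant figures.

I ≈ 1.40 A

Combine the parallel branches: R_p = (1/13.2 + 1/74.6 + 1/38.2)⁻¹ = 8.670 Ω.
V_A = 31.5 × 8.670/14.77 = 18.49 V.
Branch current I = V_A/R1 = 18.49/13.2 = 1.401 A.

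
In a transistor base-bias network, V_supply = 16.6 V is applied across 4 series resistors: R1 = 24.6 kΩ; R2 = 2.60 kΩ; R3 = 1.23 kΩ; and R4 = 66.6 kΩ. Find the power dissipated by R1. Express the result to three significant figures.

P ≈ 0.751 mW

ΣR = 95.03 kΩ → I = 16.6/95.03 = 0.1747 mA.
P = I²R = 0.03051 × 24.6 = 0.7506 mW.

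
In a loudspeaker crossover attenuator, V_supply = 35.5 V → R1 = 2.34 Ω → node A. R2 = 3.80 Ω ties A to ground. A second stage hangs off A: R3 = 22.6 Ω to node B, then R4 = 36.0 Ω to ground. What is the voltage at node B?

V_B ≈ 13.2 V

Node A sees R2 in parallel with the series input of stage 2, R3 + R4 = 58.60 Ω.
Effective lower resistance at A: R2 ‖ 58.60 = 3.569 Ω.
V_A = 35.5 × 3.569/(2.34 + 3.569) = 21.44 V.
Then the unloaded second divider: V_B = V_A × R4/(R3+R4) = 21.44 × 0.6143 = 13.17 V.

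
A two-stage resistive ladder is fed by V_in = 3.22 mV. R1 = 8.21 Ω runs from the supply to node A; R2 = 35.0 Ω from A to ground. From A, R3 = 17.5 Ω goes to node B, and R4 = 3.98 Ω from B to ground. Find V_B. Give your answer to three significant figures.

Looking into the second stage from A: R3 + R4 = 21.48 Ω appears in parallel with R2.
Effective lower resistance at A: R2 ‖ 21.48 = 13.31 Ω.
V_A = 3.22 × 13.31/(8.21 + 13.31) = 1.992 mV.
Then the unloaded second divider: V_B = V_A × R4/(R3+R4) = 1.992 × 0.1853 = 0.3690 mV.

V_B ≈ 0.369 mV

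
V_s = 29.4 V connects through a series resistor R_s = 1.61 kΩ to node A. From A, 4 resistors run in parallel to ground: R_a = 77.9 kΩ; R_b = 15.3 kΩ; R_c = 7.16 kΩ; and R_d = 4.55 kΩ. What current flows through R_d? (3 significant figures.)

Combine the parallel branches: R_p = (1/77.9 + 1/15.3 + 1/7.16 + 1/4.55)⁻¹ = 2.285 kΩ.
V_A by voltage divider: V_A = 29.4 × 2.285/(1.61 + 2.285) = 17.25 V.
Branch current I = V_A/R_d = 17.25/4.55 = 3.791 mA.

I ≈ 3.79 mA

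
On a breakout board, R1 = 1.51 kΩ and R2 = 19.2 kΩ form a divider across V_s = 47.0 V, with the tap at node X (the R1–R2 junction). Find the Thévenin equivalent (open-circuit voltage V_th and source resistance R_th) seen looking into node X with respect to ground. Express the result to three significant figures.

V_th is the unloaded tap voltage: V_s · R2/(R1+R2) = 47.0 × 0.9271 = 43.57 V.
Zeroing V_s shorts the top of R1 to ground, so R_th = R1 ‖ R2 = 1.400 kΩ.

V_th ≈ 43.6 V, R_th ≈ 1.40 kΩ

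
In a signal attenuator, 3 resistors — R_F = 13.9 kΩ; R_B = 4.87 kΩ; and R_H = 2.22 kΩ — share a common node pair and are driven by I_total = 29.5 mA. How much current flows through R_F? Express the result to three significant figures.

ΣG = 1/13.9 + 1/4.87 + 1/2.22 = 0.7277.
By the current-divider rule, I = I_total · G_k/ΣG = 29.5 × 0.09886 = 2.916 mA.

I ≈ 2.92 mA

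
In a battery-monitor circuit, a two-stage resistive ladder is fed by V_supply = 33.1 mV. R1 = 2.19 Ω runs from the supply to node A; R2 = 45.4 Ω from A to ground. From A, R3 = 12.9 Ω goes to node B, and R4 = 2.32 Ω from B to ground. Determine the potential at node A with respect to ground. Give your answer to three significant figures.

V_A ≈ 27.8 mV

Node A sees R2 in parallel with the series input of stage 2, R3 + R4 = 15.22 Ω.
Effective lower resistance at A: R2 ‖ 15.22 = 11.40 Ω.
V_A = 33.1 × 11.40/(2.19 + 11.40) = 27.77 mV.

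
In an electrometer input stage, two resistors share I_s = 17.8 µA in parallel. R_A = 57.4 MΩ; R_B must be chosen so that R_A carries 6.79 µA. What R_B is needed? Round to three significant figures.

In a two-way split, I_A/I_s = R_B/(R_A + R_B).
6.79/17.8 = R_B/(R_A + R_B) → R_B = R_A · (0.3815)/(1 − 0.3815) = 57.4 × 0.6167 = 35.40 MΩ.

R_B ≈ 35.4 MΩ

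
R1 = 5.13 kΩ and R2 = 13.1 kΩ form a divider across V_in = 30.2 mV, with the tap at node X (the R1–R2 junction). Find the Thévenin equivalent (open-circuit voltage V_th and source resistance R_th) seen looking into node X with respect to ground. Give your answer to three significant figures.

V_th ≈ 21.7 mV, R_th ≈ 3.69 kΩ

V_th is the unloaded tap voltage: V_in · R2/(R1+R2) = 30.2 × 0.7186 = 21.70 mV.
Zeroing V_in shorts the top of R1 to ground, so R_th = R1 ‖ R2 = 3.686 kΩ.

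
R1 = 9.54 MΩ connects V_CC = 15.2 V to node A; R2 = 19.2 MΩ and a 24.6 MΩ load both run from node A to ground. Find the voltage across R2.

First combine the lower leg with the load: R2 ‖ R_L = 10.78 MΩ.
Then V_out = V_CC · R2'/(R1 + R2') = 15.2 × 10.78/20.32 = 8.065 V.

V_out ≈ 8.07 V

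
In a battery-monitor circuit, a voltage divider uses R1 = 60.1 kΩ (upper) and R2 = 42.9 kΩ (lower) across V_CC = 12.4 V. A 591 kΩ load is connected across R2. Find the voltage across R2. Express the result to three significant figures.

First combine the lower leg with the load: R2 ‖ R_L = 40.00 kΩ.
Now apply the divider: V_out = 12.4 × 0.3996 = 4.955 V.
(Unloaded it would be 5.16 V; the load pulls it down.)

V_out ≈ 4.95 V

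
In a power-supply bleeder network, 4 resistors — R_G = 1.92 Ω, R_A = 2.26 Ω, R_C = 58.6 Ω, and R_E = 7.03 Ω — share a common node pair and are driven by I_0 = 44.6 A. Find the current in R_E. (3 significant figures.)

Conductances: ΣG = 1/1.92 + 1/2.26 + 1/58.6 + 1/7.03 = 1.123 (1/Ω).
By the current-divider rule, I = I_0 · G_k/ΣG = 44.6 × 0.1267 = 5.651 A.

I ≈ 5.65 A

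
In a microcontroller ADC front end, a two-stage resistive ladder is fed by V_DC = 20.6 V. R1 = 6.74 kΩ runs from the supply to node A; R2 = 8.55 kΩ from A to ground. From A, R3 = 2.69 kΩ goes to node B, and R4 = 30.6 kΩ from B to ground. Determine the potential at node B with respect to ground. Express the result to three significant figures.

V_B ≈ 9.51 V

The second stage (R3 + R4 = 33.29 kΩ) loads node A in parallel with R2.
Effective lower resistance at A: R2 ‖ 33.29 = 6.803 kΩ.
V_A = 20.6 × 6.803/(6.74 + 6.803) = 10.35 V.
V_B = V_A × 0.9192 = 9.512 V.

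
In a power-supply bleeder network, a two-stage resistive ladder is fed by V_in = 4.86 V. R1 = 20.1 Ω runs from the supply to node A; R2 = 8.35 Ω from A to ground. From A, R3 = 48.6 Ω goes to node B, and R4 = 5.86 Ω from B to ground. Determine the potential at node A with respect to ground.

V_A ≈ 1.29 V

Node A sees R2 in parallel with the series input of stage 2, R3 + R4 = 54.46 Ω.
Effective lower resistance at A: R2 ‖ 54.46 = 7.240 Ω.
So V_A = 4.86 × 0.2648 = 1.287 V.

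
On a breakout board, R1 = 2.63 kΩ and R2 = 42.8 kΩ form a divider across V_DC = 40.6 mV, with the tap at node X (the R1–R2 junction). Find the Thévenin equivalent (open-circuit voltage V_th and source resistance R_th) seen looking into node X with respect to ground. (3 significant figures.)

Open-circuit (no load on X): V_th = V_DC · R2/(R1 + R2) = 40.6 × 42.8/(2.630 + 42.8) = 38.25 mV.
Looking into X with the source shorted: R_th = R1·R2/(R1+R2) = 2.630 × 42.8/45.43 = 2.478 kΩ.

V_th ≈ 38.2 mV, R_th ≈ 2.48 kΩ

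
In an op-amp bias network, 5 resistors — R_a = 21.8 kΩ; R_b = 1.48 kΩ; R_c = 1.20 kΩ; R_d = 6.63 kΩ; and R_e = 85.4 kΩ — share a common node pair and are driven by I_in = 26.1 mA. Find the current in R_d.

I ≈ 2.29 mA

ΣG = 1/21.8 + 1/1.48 + 1/1.20 + 1/6.63 + 1/85.4 = 1.717.
Current divider: I(R_d) = I_in · G_k/ΣG = 26.1 × (0.1508/1.717) = 26.1 × 0.08782 = 2.292 mA.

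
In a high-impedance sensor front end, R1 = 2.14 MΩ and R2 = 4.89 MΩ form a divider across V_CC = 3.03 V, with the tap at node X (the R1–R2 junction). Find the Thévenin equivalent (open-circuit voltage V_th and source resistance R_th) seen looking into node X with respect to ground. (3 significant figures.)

V_th ≈ 2.11 V, R_th ≈ 1.49 MΩ

Open-circuit (no load on X): V_th = V_CC · R2/(R1 + R2) = 3.03 × 4.89/(2.140 + 4.89) = 2.108 V.
With V_CC suppressed (replaced by a short), R_th = R1 ‖ R2 = (2.140 × 4.89)/(2.140 + 4.89) = 1.489 MΩ.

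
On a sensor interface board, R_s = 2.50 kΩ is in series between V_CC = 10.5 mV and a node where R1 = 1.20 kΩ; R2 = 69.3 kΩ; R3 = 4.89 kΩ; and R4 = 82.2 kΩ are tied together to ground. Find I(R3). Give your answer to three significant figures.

Combine the parallel branches: R_p = (1/1.20 + 1/69.3 + 1/4.89 + 1/82.2)⁻¹ = 0.9395 kΩ.
V_A by voltage divider: V_A = 10.5 × 0.9395/(2.50 + 0.9395) = 2.868 mV.
I(R3) = V_A / R3 = 2.868/4.89 = 0.5865 µA.
(Check via current divider: I_total = 3.053 µA; share G_k/ΣG = 0.1921 → same result.)

I ≈ 0.587 µA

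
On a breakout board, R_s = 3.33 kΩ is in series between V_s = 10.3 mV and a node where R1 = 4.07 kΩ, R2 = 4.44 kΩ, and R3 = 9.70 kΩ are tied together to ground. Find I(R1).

I ≈ 0.869 µA

Combine the parallel branches: R_p = (1/4.07 + 1/4.44 + 1/9.70)⁻¹ = 1.742 kΩ.
Node voltage V_A = V_s · R_p/(R_s + R_p) = 10.3 × 0.3435 = 3.538 mV.
I(R1) = V_A / R1 = 3.538/4.07 = 0.8692 µA.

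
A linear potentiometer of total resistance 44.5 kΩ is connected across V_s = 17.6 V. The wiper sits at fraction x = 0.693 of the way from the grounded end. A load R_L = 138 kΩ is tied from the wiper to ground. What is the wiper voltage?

Split the track: R_lower = x·R_p = 30.84 kΩ, R_upper = (1−x)·R_p = 13.66 kΩ.
R_L loads the lower segment: effective lower R = 25.21 kΩ.
Loaded-divider output: V_out = 17.6 × 0.6485 = 11.41 V.

V_out ≈ 11.4 V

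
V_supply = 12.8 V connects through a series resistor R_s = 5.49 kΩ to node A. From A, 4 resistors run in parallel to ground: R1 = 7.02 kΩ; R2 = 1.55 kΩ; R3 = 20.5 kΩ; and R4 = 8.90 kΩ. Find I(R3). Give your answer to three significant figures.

I ≈ 0.101 mA

Parallel bank: R_p = 1/(1/7.02 + 1/1.55 + 1/20.5 + 1/8.90) = 1.054 kΩ.
V_A = 12.8 × 1.054/6.544 = 2.062 V.
I(R3) = V_A / R3 = 2.062/20.5 = 0.1006 mA.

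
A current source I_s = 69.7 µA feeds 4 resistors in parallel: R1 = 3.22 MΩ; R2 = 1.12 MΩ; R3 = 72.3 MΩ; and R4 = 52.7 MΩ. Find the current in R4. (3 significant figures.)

ΣG = 1/3.22 + 1/1.12 + 1/72.3 + 1/52.7 = 1.236.
R4 takes the fraction G_k/ΣG = 0.01898/1.236 = 0.01535, so I = 69.7 × 0.01535 = 1.070 µA.

I ≈ 1.07 µA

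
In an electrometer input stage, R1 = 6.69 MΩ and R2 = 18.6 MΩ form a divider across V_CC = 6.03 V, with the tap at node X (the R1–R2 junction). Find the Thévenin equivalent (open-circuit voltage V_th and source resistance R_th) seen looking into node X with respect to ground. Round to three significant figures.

With X open, the divider is unloaded: V_th = 6.03 × 18.6/25.29 = 4.435 V.
Zeroing V_CC shorts the top of R1 to ground, so R_th = R1 ‖ R2 = 4.920 MΩ.

V_th ≈ 4.43 V, R_th ≈ 4.92 MΩ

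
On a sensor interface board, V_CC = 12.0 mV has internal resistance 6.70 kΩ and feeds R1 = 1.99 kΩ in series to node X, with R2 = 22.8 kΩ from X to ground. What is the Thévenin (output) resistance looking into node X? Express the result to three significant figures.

R1' = 6.70 + 1.99 = 8.690 kΩ (source resistance + R1).
Zeroing V_CC shorts the top of R1' to ground, so R_th = R1' ‖ R2 = 6.292 kΩ.

R_th ≈ 6.29 kΩ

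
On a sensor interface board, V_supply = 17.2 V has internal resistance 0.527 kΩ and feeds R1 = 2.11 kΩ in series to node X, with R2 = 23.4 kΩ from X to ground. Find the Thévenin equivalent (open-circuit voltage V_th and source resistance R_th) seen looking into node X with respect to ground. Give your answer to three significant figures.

R1' = 0.527 + 2.11 = 2.637 kΩ (source resistance + R1).
Open-circuit (no load on X): V_th = V_supply · R2/(R1' + R2) = 17.2 × 23.4/(2.637 + 23.4) = 15.46 V.
With V_supply suppressed (replaced by a short), R_th = R1' ‖ R2 = (2.637 × 23.4)/(2.637 + 23.4) = 2.370 kΩ.

V_th ≈ 15.5 V, R_th ≈ 2.37 kΩ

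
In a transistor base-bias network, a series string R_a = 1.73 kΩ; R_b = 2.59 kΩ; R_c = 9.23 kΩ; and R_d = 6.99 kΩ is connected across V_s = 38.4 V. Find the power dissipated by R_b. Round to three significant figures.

Series current I = V_s/ΣR = 38.4/20.54 = 1.870 mA.
P = I²R = 3.495 × 2.59 = 9.052 mW.

P ≈ 9.05 mW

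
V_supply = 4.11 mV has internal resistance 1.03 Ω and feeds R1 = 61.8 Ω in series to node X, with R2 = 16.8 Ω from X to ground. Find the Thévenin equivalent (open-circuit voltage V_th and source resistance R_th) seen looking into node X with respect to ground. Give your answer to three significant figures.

R1' = 1.03 + 61.8 = 62.83 Ω (source resistance + R1).
With X open, the divider is unloaded: V_th = 4.11 × 16.8/79.63 = 0.8671 mV.
Zeroing V_supply shorts the top of R1' to ground, so R_th = R1' ‖ R2 = 13.26 Ω.

V_th ≈ 0.867 mV, R_th ≈ 13.3 Ω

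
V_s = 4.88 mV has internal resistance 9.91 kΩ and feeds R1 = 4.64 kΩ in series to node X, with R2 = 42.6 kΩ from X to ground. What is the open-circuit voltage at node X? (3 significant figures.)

V_th ≈ 3.64 mV

R1' = 9.91 + 4.64 = 14.55 kΩ (source resistance + R1).
With X open, the divider is unloaded: V_th = 4.88 × 42.6/57.15 = 3.638 mV.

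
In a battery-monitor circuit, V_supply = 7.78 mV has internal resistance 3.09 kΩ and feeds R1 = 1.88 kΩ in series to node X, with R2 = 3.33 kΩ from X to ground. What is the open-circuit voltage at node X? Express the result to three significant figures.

R1' = 3.09 + 1.88 = 4.970 kΩ (source resistance + R1).
With X open, the divider is unloaded: V_th = 7.78 × 3.33/8.300 = 3.121 mV.

V_th ≈ 3.12 mV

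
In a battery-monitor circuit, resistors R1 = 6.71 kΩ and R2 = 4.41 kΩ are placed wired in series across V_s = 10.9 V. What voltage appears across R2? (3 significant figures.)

V ≈ 4.32 V

Total series resistance ΣR = 6.71 + 4.41 = 11.12 kΩ.
Voltage divider: V = V_s · (4.410 / 11.12) = 10.9 × 0.3966 = 4.323 V.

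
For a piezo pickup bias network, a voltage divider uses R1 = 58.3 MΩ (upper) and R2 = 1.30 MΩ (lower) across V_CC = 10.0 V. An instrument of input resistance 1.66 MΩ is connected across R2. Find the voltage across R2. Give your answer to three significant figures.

V_out ≈ 0.124 V

R2 ‖ R_L = (1.30 × 1.66)/(1.30 + 1.66) = 0.7291 MΩ.
Now apply the divider: V_out = 10.0 × 0.01235 = 0.1235 V.
(Unloaded it would be 0.218 V; the load pulls it down.)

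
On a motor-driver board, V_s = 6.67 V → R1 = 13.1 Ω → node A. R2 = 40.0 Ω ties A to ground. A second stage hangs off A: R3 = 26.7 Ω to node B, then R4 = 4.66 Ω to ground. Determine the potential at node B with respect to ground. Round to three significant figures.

V_B ≈ 0.568 V

Looking into the second stage from A: R3 + R4 = 31.36 Ω appears in parallel with R2.
R2 ‖ (R3+R4) = 17.58 Ω.
First divider: V_A = V_s · 17.58/(13.1 + 17.58) = 3.822 V.
Then the unloaded second divider: V_B = V_A × R4/(R3+R4) = 3.822 × 0.1486 = 0.5679 V.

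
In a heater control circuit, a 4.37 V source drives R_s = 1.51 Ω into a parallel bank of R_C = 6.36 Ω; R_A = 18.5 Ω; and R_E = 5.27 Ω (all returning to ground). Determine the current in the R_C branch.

Parallel bank: R_p = 1/(1/6.36 + 1/18.5 + 1/5.27) = 2.494 Ω.
Node voltage V_A = V_supply · R_p/(R_s + R_p) = 4.37 × 0.6228 = 2.722 V.
Branch current I = V_A/R_C = 2.722/6.36 = 0.4280 A.

I ≈ 0.428 A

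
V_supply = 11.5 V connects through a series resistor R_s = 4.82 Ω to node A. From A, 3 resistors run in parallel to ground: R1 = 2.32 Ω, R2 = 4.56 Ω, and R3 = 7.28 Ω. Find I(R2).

I ≈ 0.526 A

Equivalent of the parallel group: R_p = 1.270 Ω.
V_A = 11.5 × 1.270/6.090 = 2.397 V.
I(R2) = V_A / R2 = 2.397/4.56 = 0.5258 A.
(Check via current divider: I_total = 1.888 A; share G_k/ΣG = 0.2784 → same result.)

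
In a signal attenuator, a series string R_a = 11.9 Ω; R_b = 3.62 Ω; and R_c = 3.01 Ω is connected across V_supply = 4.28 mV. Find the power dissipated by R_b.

P ≈ 0.193 µW

The common current is I = 4.28/18.53 = 0.2310 mA.
P(R_b) = I²·R_b = (0.2310)² × 3.62 = 0.1931 µW.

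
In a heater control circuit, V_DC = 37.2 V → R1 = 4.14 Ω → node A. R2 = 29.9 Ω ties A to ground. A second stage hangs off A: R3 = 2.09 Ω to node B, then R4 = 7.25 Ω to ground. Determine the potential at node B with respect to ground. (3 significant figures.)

The second stage (R3 + R4 = 9.340 Ω) loads node A in parallel with R2.
Effective lower resistance at A: R2 ‖ 9.340 = 7.117 Ω.
So V_A = 37.2 × 0.6322 = 23.52 V.
Then the unloaded second divider: V_B = V_A × R4/(R3+R4) = 23.52 × 0.7762 = 18.26 V.

V_B ≈ 18.3 V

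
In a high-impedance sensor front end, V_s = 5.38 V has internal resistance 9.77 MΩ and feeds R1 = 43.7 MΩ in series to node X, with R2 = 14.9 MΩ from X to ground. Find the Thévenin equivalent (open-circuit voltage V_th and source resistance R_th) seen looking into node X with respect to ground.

V_th ≈ 1.17 V, R_th ≈ 11.7 MΩ

R1' = 9.77 + 43.7 = 53.47 MΩ (source resistance + R1).
With X open, the divider is unloaded: V_th = 5.38 × 14.9/68.37 = 1.172 V.
Looking into X with the source shorted: R_th = R1'·R2/(R1'+R2) = 53.47 × 14.9/68.37 = 11.65 MΩ.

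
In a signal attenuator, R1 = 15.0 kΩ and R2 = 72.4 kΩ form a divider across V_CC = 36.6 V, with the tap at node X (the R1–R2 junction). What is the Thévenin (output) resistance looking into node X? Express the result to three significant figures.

R_th ≈ 12.4 kΩ

Zeroing V_CC shorts the top of R1 to ground, so R_th = R1 ‖ R2 = 12.43 kΩ.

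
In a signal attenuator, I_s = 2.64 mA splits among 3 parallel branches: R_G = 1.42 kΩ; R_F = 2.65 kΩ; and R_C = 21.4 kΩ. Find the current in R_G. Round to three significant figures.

I ≈ 1.65 mA

Conductances: ΣG = 1/1.42 + 1/2.65 + 1/21.4 = 1.128 (1/kΩ).
Current divider: I(R_G) = I_s · G_k/ΣG = 2.64 × (0.7042/1.128) = 2.64 × 0.6241 = 1.648 mA.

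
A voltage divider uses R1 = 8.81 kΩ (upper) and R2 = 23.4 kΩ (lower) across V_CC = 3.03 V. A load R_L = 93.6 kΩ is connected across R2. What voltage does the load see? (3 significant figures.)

R2 ‖ R_L = (23.4 × 93.6)/(23.4 + 93.6) = 18.72 kΩ.
Now apply the divider: V_out = 3.03 × 0.6800 = 2.060 V.

V_out ≈ 2.06 V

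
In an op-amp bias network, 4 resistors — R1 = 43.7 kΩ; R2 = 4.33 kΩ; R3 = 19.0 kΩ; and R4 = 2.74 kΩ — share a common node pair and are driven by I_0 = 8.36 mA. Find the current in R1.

Total conductance ΣG = 1/43.7 + 1/4.33 + 1/19.0 + 1/2.74 = 0.6714 (units of 1/kΩ).
Current divider: I(R1) = I_0 · G_k/ΣG = 8.36 × (0.02288/0.6714) = 8.36 × 0.03408 = 0.2849 mA.

I ≈ 0.285 mA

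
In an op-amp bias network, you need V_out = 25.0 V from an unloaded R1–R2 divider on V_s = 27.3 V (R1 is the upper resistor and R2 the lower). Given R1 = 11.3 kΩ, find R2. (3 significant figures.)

R2 ≈ 123 kΩ

Required fraction k = V_out/V_s = 0.9158.
So R2 = R1 · V_out/(V_s − V_out) = 11.3 × 25.0/(27.3 − 25.0) = 11.3 × 10.87 = 122.8 kΩ.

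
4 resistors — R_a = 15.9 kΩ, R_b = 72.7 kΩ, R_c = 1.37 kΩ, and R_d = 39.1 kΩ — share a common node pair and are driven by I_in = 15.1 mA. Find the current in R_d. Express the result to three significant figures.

ΣG = 1/15.9 + 1/72.7 + 1/1.37 + 1/39.1 = 0.8322.
Current divider: I(R_d) = I_in · G_k/ΣG = 15.1 × (0.02558/0.8322) = 15.1 × 0.03073 = 0.4641 mA.

I ≈ 0.464 mA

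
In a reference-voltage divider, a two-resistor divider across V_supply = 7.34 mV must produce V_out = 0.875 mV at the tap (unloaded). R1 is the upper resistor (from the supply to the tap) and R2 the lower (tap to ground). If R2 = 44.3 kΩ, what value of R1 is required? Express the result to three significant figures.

Required fraction k = V_out/V_supply = 0.1192.
So R1 = R2 · (V_supply/V_out − 1) = 44.3 × (7.34/0.875 − 1) = 44.3 × 7.389 = 327.3 kΩ.

R1 ≈ 327 kΩ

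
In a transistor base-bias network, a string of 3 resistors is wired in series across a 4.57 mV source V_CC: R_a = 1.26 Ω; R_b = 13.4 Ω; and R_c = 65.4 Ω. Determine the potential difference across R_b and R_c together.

ΣR = 1.26 + 13.4 + 65.4 = 80.06 Ω.
R_{R_b..R_c} = 13.4 + 65.4 = 78.80 Ω.
V = V_CC · R/ΣR = 4.57 × 0.9843 = 4.498 mV.

V ≈ 4.50 mV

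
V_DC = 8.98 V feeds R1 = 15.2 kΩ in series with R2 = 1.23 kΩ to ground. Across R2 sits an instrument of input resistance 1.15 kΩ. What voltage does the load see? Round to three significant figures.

R2 ‖ R_L = (1.23 × 1.15)/(1.23 + 1.15) = 0.5943 kΩ.
Now apply the divider: V_out = 8.98 × 0.03763 = 0.3379 V.
(Unloaded it would be 0.672 V; the load pulls it down.)

V_out ≈ 0.338 V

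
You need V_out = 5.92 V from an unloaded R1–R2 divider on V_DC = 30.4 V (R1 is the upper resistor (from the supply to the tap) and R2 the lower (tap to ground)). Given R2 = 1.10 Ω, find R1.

V_out/V_DC = R2/(R1+R2) = 0.1947.
Rearranging, R1 = R2·(1−k)/k = 1.10 × 4.135 = 4.549 Ω.

R1 ≈ 4.55 Ω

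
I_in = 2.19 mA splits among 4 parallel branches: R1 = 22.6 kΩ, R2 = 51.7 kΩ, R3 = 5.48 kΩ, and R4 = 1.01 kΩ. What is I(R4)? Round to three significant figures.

ΣG = 1/22.6 + 1/51.7 + 1/5.48 + 1/1.01 = 1.236.
R4 takes the fraction G_k/ΣG = 0.9901/1.236 = 0.8009, so I = 2.19 × 0.8009 = 1.754 mA.

I ≈ 1.75 mA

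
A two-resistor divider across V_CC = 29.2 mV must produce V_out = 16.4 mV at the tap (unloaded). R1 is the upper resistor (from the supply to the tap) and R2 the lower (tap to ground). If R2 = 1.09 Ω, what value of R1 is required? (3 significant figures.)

Required fraction k = V_out/V_CC = 0.5616.
R1 = R2·(1/k − 1) = 1.09 × 0.7805 = 0.8507 Ω.

R1 ≈ 0.851 Ω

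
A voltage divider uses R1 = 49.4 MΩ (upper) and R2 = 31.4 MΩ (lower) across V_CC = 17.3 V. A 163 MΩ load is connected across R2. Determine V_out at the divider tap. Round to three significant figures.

V_out ≈ 6.01 V

First combine the lower leg with the load: R2 ‖ R_L = 26.33 MΩ.
Then V_out = V_CC · R2'/(R1 + R2') = 17.3 × 26.33/75.73 = 6.015 V.
(Unloaded it would be 6.72 V; the load pulls it down.)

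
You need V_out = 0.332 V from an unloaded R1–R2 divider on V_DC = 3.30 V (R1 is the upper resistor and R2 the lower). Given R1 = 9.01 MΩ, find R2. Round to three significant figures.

R2 ≈ 1.01 MΩ

V_out/V_DC = R2/(R1+R2) = 0.1006.
R2 = R1 · 0.1006/(1 − 0.1006) = 1.008 MΩ.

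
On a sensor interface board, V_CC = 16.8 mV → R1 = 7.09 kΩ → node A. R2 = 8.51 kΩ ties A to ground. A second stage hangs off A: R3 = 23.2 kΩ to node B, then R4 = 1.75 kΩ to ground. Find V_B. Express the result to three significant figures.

The second stage (R3 + R4 = 24.95 kΩ) loads node A in parallel with R2.
R2 ‖ (R3+R4) = 6.346 kΩ.
V_A = 16.8 × 6.346/(7.09 + 6.346) = 7.935 mV.
Then the unloaded second divider: V_B = V_A × R4/(R3+R4) = 7.935 × 0.07014 = 0.5565 mV.

V_B ≈ 0.557 mV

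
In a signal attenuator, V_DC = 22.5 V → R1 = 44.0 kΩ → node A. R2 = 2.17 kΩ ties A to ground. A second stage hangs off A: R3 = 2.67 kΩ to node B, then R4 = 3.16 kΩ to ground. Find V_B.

The second stage (R3 + R4 = 5.830 kΩ) loads node A in parallel with R2.
Effective lower resistance at A: R2 ‖ 5.830 = 1.581 kΩ.
So V_A = 22.5 × 0.03469 = 0.7806 V.
Stage 2 is unloaded, so V_B = V_A · R4/(R3+R4) = 0.7806 × 3.16/5.830 = 0.4231 V.

V_B ≈ 0.423 V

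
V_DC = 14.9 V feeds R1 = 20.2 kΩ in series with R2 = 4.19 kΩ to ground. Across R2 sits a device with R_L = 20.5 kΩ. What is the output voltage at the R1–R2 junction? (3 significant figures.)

The load sits in parallel with R2, giving an effective lower resistance R2' = R2·R_L/(R2+R_L) = 3.479 kΩ.
Now apply the divider: V_out = 14.9 × 0.1469 = 2.189 V.

V_out ≈ 2.19 V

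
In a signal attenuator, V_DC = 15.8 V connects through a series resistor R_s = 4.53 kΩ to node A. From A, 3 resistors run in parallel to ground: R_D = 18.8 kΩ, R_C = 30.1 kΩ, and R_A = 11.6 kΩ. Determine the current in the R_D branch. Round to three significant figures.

Parallel bank: R_p = 1/(1/18.8 + 1/30.1 + 1/11.6) = 5.793 kΩ.
V_A by voltage divider: V_A = 15.8 × 5.793/(4.53 + 5.793) = 8.867 V.
Branch current I = V_A/R_D = 8.867/18.8 = 0.4716 mA.

I ≈ 0.472 mA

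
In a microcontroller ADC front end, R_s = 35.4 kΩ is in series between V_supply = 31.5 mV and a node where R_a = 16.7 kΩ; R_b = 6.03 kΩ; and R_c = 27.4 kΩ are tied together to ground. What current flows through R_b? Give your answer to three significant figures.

Parallel bank: R_p = 1/(1/16.7 + 1/6.03 + 1/27.4) = 3.814 kΩ.
V_A = 31.5 × 3.814/39.21 = 3.063 mV.
I(R_b) = V_A / R_b = 3.063/6.03 = 0.5080 µA.

I ≈ 0.508 µA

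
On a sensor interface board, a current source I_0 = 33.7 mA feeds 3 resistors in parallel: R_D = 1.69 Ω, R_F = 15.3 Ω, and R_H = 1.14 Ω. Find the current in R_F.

Conductances: ΣG = 1/1.69 + 1/15.3 + 1/1.14 = 1.534 (1/Ω).
R_F takes the fraction G_k/ΣG = 0.06536/1.534 = 0.04260, so I = 33.7 × 0.04260 = 1.436 mA.

I ≈ 1.44 mA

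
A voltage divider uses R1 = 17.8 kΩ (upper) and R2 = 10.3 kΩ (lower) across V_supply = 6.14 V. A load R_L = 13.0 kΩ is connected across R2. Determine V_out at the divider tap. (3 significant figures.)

First combine the lower leg with the load: R2 ‖ R_L = 5.747 kΩ.
Voltage divider with the loaded lower leg: V_out = 6.14 × 5.747/(17.8 + 5.747) = 6.14 × 0.2441 = 1.499 V.

V_out ≈ 1.50 V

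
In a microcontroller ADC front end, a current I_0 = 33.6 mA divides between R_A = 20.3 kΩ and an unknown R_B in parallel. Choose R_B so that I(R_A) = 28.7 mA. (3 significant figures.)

R_B ≈ 119 kΩ

The fraction through R_A equals R_B/(R_A+R_B).
With f = 0.8542, R_B = R_A · f/(1−f) = 20.3 × 5.857 = 118.9 kΩ.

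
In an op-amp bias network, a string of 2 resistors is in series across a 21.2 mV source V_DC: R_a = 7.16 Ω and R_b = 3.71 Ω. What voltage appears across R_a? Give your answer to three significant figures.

V ≈ 14.0 mV

Series total: ΣR = 7.16 + 3.71 = 10.87 Ω.
Voltage divider: V = V_DC · (7.160 / 10.87) = 21.2 × 0.6587 = 13.96 mV.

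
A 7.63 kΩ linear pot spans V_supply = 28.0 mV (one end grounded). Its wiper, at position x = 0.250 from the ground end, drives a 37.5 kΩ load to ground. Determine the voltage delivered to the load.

V_out ≈ 6.74 mV

The pot divides into 5.723 kΩ above the wiper and 1.907 kΩ below.
Lower segment in parallel with the load: 1.907 ‖ 37.5 = 1.815 kΩ.
Then V_out = V_supply · 1.815/(5.723 + 1.815) = 6.743 mV.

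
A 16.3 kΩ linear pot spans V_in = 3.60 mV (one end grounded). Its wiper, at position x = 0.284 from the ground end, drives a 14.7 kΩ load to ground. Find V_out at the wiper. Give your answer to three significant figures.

V_out ≈ 0.834 mV

Lower segment x·R_p = 4.629 kΩ; upper segment (1−x)·R_p = 11.67 kΩ.
(x·R_p) ‖ R_L = 3.521 kΩ.
Loaded-divider output: V_out = 3.60 × 0.2317 = 0.8343 mV.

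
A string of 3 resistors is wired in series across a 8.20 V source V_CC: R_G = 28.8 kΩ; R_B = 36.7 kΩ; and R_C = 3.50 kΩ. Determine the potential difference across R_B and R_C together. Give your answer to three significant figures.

V ≈ 4.78 V

Series total: ΣR = 28.8 + 36.7 + 3.50 = 69.00 kΩ.
R_{R_B..R_C} = 36.7 + 3.50 = 40.20 kΩ.
Voltage divider: V = V_CC · (40.20 / 69.00) = 8.20 × 0.5826 = 4.777 V.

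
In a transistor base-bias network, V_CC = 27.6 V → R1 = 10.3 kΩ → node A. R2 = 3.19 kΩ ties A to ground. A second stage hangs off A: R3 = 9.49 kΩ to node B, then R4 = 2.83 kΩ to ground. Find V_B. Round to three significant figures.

The second stage (R3 + R4 = 12.32 kΩ) loads node A in parallel with R2.
Effective lower resistance at A: R2 ‖ 12.32 = 2.534 kΩ.
V_A = 27.6 × 2.534/(10.3 + 2.534) = 5.449 V.
V_B = V_A × 0.2297 = 1.252 V.

V_B ≈ 1.25 V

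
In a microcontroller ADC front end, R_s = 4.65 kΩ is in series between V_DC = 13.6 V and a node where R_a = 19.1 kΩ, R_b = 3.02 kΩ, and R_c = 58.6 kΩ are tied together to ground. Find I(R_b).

Equivalent of the parallel group: R_p = 2.497 kΩ.
Node voltage V_A = V_DC · R_p/(R_s + R_p) = 13.6 × 0.3493 = 4.751 V.
I(R_b) = V_A / R_b = 4.751/3.02 = 1.573 mA.

I ≈ 1.57 mA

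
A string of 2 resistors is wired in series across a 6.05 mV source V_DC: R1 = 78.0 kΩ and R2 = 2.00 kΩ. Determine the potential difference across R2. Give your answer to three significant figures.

V ≈ 0.151 mV

Series total: ΣR = 78.0 + 2.00 = 80.00 kΩ.
By the voltage-divider rule, V = 6.05 × 2.000/80.00 = 0.1512 mV.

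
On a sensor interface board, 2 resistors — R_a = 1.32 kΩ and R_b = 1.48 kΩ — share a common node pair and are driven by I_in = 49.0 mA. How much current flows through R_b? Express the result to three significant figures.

I ≈ 23.1 mA

Two-branch current divider: I_k = I_in · R_other/(R_1 + R_2).
So I = 49.0 × 1.32/2.800 = 23.10 mA.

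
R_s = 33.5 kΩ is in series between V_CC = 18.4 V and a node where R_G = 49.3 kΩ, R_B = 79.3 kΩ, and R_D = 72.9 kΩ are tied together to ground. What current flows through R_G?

Combine the parallel branches: R_p = (1/49.3 + 1/79.3 + 1/72.9)⁻¹ = 21.45 kΩ.
Node voltage V_A = V_CC · R_p/(R_s + R_p) = 18.4 × 0.3904 = 7.183 V.
I(R_G) = V_A / R_G = 7.183/49.3 = 0.1457 mA.

I ≈ 0.146 mA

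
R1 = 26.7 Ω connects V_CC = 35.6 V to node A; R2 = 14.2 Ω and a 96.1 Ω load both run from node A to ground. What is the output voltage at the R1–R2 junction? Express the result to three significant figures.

First combine the lower leg with the load: R2 ‖ R_L = 12.37 Ω.
Now apply the divider: V_out = 35.6 × 0.3166 = 11.27 V.

V_out ≈ 11.3 V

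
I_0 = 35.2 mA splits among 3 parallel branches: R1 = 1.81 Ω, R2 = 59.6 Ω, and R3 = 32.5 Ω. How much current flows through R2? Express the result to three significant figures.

ΣG = 1/1.81 + 1/59.6 + 1/32.5 = 0.6000.
Current divider: I(R2) = I_0 · G_k/ΣG = 35.2 × (0.01678/0.6000) = 35.2 × 0.02796 = 0.9843 mA.

I ≈ 0.984 mA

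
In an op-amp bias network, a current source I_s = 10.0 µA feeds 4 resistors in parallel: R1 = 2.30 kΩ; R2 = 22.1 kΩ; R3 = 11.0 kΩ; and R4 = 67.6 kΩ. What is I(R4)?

Total conductance ΣG = 1/2.30 + 1/22.1 + 1/11.0 + 1/67.6 = 0.5857 (units of 1/kΩ).
R4 takes the fraction G_k/ΣG = 0.01479/0.5857 = 0.02526, so I = 10.0 × 0.02526 = 0.2526 µA.

I ≈ 0.253 µA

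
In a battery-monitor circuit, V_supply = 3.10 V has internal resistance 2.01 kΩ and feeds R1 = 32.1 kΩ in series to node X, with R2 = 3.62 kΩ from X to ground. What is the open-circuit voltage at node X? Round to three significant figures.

R1' = 2.01 + 32.1 = 34.11 kΩ (source resistance + R1).
With X open, the divider is unloaded: V_th = 3.10 × 3.62/37.73 = 0.2974 V.

V_th ≈ 0.297 V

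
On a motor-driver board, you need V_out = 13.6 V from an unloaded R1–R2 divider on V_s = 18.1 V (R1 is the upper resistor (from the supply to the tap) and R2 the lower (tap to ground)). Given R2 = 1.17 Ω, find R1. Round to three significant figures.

Required fraction k = V_out/V_s = 0.7514.
So R1 = R2 · (V_s/V_out − 1) = 1.17 × (18.1/13.6 − 1) = 1.17 × 0.3309 = 0.3871 Ω.

R1 ≈ 0.387 Ω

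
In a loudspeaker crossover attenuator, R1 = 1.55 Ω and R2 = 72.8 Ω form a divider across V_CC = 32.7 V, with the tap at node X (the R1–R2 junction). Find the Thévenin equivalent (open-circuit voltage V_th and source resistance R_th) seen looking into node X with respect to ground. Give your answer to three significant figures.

V_th ≈ 32.0 V, R_th ≈ 1.52 Ω

Open-circuit (no load on X): V_th = V_CC · R2/(R1 + R2) = 32.7 × 72.8/(1.550 + 72.8) = 32.02 V.
Looking into X with the source shorted: R_th = R1·R2/(R1+R2) = 1.550 × 72.8/74.35 = 1.518 Ω.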